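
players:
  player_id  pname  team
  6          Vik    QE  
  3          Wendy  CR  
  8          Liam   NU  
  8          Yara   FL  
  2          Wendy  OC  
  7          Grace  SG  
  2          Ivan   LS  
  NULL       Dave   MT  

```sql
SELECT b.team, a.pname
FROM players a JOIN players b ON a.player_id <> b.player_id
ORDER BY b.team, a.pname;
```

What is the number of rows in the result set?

INNER JOIN keeps only pairs where the ON condition holds.
Matching on a.player_id <> b.player_id. A NULL in a compared column never satisfies the condition.
- a (player_id=6) pairs with 6 row(s) of b.
- a (player_id=3) pairs with 6 row(s) of b.
- a (player_id=8) pairs with 5 row(s) of b.
- a (player_id=8) pairs with 5 row(s) of b.
- a (player_id=2) pairs with 5 row(s) of b.
- a (player_id=7) pairs with 6 row(s) of b.
- a (player_id=2) pairs with 5 row(s) of b.
- a (player_id=NULL) has no partner → excluded.
Total: 38 rows.

38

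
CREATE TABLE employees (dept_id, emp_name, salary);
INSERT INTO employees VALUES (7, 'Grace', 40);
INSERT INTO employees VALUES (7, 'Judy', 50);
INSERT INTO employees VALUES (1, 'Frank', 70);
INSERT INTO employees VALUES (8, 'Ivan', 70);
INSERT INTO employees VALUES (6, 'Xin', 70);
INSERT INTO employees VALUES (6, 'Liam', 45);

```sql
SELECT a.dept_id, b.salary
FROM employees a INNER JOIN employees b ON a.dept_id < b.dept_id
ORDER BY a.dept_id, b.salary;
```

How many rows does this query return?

13

INNER JOIN keeps only pairs where the ON condition holds.
Matching on a.dept_id < b.dept_id.
- a row (dept_id=7): matches 1 b row(s) → 1 output row(s).
- a row (dept_id=7): matches 1 b row(s) → 1 output row(s).
- a row (dept_id=1): matches 5 b row(s) → 5 output row(s).
- a row (dept_id=8): no match → dropped.
- a row (dept_id=6): matches 3 b row(s) → 3 output row(s).
- a row (dept_id=6): matches 3 b row(s) → 3 output row(s).
Total: 13 rows.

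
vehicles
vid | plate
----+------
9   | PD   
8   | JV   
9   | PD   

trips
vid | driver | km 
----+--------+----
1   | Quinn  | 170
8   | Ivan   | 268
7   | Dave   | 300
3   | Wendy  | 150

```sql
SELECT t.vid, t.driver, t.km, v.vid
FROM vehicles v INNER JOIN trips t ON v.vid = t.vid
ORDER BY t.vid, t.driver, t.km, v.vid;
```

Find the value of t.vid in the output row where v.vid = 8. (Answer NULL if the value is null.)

INNER JOIN keeps only pairs where the ON condition holds.
Matching on v.vid = t.vid.
- v (vid=9) has no partner → excluded.
- v (vid=8) pairs with 1 row(s) of t.
- v (vid=9) has no partner → excluded.

8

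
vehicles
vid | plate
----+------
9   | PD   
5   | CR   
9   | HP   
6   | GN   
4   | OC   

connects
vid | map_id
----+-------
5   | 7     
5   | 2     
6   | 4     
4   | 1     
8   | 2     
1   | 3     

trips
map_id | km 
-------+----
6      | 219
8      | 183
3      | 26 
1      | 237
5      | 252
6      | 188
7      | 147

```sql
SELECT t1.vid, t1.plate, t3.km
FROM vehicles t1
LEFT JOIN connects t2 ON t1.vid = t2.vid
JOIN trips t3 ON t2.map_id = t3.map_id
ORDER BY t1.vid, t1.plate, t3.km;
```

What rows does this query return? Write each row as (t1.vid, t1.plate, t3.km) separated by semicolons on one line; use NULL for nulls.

Step 1 — t1 LEFT JOIN t2 on vid → 6 row(s).
Then INNER JOIN `trips t3` on map_id: keep only rows whose t2.map_id appears in t3.

(4, OC, 237); (5, CR, 147)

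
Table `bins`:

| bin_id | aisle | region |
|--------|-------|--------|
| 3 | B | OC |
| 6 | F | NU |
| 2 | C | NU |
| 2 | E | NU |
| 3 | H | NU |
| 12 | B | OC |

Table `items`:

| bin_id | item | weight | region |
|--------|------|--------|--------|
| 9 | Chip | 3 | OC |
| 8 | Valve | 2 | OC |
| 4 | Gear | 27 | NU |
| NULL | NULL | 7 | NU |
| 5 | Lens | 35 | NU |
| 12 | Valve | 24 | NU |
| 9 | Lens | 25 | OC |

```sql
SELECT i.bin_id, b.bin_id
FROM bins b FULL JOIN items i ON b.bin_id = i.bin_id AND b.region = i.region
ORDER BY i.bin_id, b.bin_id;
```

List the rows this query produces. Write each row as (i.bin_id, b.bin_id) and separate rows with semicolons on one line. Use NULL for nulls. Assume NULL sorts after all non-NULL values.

FULL OUTER JOIN keeps every row from both sides; unmatched rows get NULL for the other side's columns.
Matching on b.bin_id = i.bin_id AND b.region = i.region. A NULL in a compared column never satisfies the condition.
Matched pairs: 0; unmatched b rows kept: 6; unmatched i rows kept: 7.

(4, NULL); (5, NULL); (8, NULL); (9, NULL); (9, NULL); (12, NULL); (NULL, 2); (NULL, 2); (NULL, 3); (NULL, 3); (NULL, 6); (NULL, 12); (NULL, NULL)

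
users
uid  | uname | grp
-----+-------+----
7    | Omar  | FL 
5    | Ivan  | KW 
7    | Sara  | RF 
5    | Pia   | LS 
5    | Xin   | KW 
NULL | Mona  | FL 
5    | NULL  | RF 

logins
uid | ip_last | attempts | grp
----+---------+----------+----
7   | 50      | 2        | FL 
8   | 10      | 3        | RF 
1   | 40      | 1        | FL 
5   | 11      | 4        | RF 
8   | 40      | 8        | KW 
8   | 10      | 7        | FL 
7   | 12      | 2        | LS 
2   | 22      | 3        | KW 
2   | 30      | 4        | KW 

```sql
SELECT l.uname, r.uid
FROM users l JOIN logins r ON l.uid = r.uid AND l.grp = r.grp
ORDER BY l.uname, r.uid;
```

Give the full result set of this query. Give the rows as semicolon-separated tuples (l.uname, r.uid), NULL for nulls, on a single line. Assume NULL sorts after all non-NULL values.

(Omar, 7); (NULL, 5)

INNER JOIN keeps only pairs where the ON condition holds.
Matching on l.uid = r.uid AND l.grp = r.grp. A NULL in a compared column never satisfies the condition.
Matched pairs: 2.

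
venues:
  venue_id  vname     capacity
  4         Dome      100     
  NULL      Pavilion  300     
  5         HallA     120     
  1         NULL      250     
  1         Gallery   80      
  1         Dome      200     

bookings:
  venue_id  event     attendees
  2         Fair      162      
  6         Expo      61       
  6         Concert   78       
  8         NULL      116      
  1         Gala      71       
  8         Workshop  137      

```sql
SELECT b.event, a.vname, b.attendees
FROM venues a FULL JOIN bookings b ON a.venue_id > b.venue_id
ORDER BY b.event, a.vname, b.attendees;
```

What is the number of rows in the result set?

12

FULL OUTER JOIN keeps every row from both sides; unmatched rows get NULL for the other side's columns.
Matching on a.venue_id > b.venue_id. A NULL in a compared column never satisfies the condition.
- a[0] venue_id=4 → 2 match(es) in b → 2 row(s).
- a[1] venue_id=NULL → no match; kept with NULLs on the b side.
- a[2] venue_id=5 → 2 match(es) in b → 2 row(s).
- a[3] venue_id=1 → no match; kept with NULLs on the b side.
- a[4] venue_id=1 → no match; kept with NULLs on the b side.
- a[5] venue_id=1 → no match; kept with NULLs on the b side.
- plus 4 unmatched b row(s), each kept with NULL a columns.
Total: 4 matched + 8 padded = 12 rows.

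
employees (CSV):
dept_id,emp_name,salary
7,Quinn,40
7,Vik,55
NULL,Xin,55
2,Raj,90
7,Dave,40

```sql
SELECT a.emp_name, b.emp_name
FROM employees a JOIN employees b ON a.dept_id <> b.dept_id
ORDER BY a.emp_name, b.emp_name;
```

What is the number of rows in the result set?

6

INNER JOIN keeps only pairs where the ON condition holds.
Matching on a.dept_id <> b.dept_id. A NULL in a compared column never satisfies the condition.
- dept_id=7: 1 matching b row(s), so 1 row(s) emitted.
- dept_id=7: 1 matching b row(s), so 1 row(s) emitted.
- dept_id=NULL: no matching b row, dropped.
- dept_id=2: 3 matching b row(s), so 3 row(s) emitted.
- dept_id=7: 1 matching b row(s), so 1 row(s) emitted.
Total: 6 rows.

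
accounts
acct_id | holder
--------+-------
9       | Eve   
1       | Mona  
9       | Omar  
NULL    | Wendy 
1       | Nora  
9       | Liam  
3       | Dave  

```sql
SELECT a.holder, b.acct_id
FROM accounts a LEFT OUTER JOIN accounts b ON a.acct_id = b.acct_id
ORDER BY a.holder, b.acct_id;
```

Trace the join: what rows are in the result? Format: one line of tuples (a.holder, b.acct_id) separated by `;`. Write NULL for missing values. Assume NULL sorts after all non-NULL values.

LEFT JOIN keeps every row from `accounts a`; unmatched rows get NULL for `accounts b`'s columns.
Matching on a.acct_id = b.acct_id. A NULL in a compared column never satisfies the condition.
- acct_id=9: 3 matching b row(s), so 3 row(s) emitted.
- acct_id=1: 2 matching b row(s), so 2 row(s) emitted.
- acct_id=9: 3 matching b row(s), so 3 row(s) emitted.
- acct_id=NULL: no b row matches, row kept with b columns NULL.
- acct_id=1: 2 matching b row(s), so 2 row(s) emitted.
- acct_id=9: 3 matching b row(s), so 3 row(s) emitted.
- acct_id=3: 1 matching b row(s), so 1 row(s) emitted.

(Dave, 3); (Eve, 9); (Eve, 9); (Eve, 9); (Liam, 9); (Liam, 9); (Liam, 9); (Mona, 1); (Mona, 1); (Nora, 1); (Nora, 1); (Omar, 9); (Omar, 9); (Omar, 9); (Wendy, NULL)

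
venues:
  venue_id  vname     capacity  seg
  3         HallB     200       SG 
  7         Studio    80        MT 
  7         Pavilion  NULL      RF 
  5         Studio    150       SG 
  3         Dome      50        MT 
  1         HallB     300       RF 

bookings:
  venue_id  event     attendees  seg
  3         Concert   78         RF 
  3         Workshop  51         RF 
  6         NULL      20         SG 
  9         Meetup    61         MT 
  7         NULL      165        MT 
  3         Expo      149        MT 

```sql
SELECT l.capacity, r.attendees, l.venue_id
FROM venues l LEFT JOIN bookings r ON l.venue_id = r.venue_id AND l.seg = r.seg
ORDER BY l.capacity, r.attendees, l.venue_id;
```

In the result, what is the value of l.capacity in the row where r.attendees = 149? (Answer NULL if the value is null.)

50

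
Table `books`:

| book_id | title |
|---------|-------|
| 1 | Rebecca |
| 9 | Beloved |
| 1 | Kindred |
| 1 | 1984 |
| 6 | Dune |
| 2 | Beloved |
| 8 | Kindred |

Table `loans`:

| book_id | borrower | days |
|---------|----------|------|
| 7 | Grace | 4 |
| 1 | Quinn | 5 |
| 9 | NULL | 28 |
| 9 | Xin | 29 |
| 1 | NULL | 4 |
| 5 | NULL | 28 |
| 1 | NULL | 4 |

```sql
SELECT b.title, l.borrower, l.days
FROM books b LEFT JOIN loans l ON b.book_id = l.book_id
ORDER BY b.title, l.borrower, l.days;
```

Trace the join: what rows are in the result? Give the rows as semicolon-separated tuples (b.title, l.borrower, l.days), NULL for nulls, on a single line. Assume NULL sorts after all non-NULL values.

LEFT JOIN keeps every row from `books`; unmatched rows get NULL for `loans`'s columns.
Matching on b.book_id = l.book_id.
- b (book_id=1) pairs with 3 row(s) of l.
- b (book_id=9) pairs with 2 row(s) of l.
- b (book_id=1) pairs with 3 row(s) of l.
- b (book_id=1) pairs with 3 row(s) of l.
- b (book_id=6) has no partner → padded with NULL.
- b (book_id=2) has no partner → padded with NULL.
- b (book_id=8) has no partner → padded with NULL.

(1984, Quinn, 5); (1984, NULL, 4); (1984, NULL, 4); (Beloved, Xin, 29); (Beloved, NULL, 28); (Beloved, NULL, NULL); (Dune, NULL, NULL); (Kindred, Quinn, 5); (Kindred, NULL, 4); (Kindred, NULL, 4); (Kindred, NULL, NULL); (Rebecca, Quinn, 5); (Rebecca, NULL, 4); (Rebecca, NULL, 4)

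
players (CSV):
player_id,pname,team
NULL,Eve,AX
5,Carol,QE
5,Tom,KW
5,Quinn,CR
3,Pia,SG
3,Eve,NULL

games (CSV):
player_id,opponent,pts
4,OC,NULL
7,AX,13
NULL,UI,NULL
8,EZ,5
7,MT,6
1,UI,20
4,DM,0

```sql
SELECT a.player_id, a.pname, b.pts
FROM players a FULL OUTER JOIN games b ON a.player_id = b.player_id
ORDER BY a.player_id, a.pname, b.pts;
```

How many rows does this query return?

FULL OUTER JOIN keeps every row from both sides; unmatched rows get NULL for the other side's columns.
Matching on a.player_id = b.player_id. A NULL in a compared column never satisfies the condition.
- a[0] player_id=NULL → no match; kept with NULLs on the b side.
- a[1] player_id=5 → no match; kept with NULLs on the b side.
- a[2] player_id=5 → no match; kept with NULLs on the b side.
- a[3] player_id=5 → no match; kept with NULLs on the b side.
- a[4] player_id=3 → no match; kept with NULLs on the b side.
- a[5] player_id=3 → no match; kept with NULLs on the b side.
- 7 row(s) from b found no a partner → padded with NULL.
Total: 0 matched + 13 padded = 13 rows.

13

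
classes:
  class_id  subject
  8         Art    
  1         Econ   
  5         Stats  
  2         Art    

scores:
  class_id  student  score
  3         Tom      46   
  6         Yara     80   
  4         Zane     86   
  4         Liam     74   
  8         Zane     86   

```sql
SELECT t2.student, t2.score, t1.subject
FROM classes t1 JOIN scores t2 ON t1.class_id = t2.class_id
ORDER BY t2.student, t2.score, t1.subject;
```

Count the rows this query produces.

1

INNER JOIN keeps only pairs where the ON condition holds.
Matching on t1.class_id = t2.class_id.
- class_id=8: 1 matching t2 row(s), so 1 row(s) emitted.
- class_id=1: no matching t2 row, dropped.
- class_id=5: no matching t2 row, dropped.
- class_id=2: no matching t2 row, dropped.
Total: 1 rows.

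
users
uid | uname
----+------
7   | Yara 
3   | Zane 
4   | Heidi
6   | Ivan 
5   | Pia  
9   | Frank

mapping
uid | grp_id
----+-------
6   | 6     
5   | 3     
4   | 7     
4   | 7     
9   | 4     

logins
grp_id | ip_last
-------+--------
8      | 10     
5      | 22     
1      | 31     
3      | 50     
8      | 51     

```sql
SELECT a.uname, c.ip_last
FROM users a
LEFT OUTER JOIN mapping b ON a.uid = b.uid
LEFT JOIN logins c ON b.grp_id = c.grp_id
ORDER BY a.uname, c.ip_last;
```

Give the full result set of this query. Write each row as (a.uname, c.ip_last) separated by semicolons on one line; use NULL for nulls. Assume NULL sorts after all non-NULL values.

(Frank, NULL); (Heidi, NULL); (Heidi, NULL); (Ivan, NULL); (Pia, 50); (Yara, NULL); (Zane, NULL)

Step 1 — a LEFT JOIN b on uid → 7 row(s).
Then LEFT JOIN `logins c` on grp_id: each of those 7 rows is kept; rows whose b.grp_id has no match in c get NULL for c's columns.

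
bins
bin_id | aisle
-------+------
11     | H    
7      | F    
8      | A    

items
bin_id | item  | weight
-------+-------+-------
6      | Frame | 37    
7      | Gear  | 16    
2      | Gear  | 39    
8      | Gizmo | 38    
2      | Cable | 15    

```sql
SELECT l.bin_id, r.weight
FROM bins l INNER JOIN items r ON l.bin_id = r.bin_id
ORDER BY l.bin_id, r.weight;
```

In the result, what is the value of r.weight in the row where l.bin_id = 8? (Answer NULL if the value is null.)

38

INNER JOIN keeps only pairs where the ON condition holds.
Matching on l.bin_id = r.bin_id.
- bin_id=11: no matching r row, dropped.
- bin_id=7: 1 matching r row(s), so 1 row(s) emitted.
- bin_id=8: 1 matching r row(s), so 1 row(s) emitted.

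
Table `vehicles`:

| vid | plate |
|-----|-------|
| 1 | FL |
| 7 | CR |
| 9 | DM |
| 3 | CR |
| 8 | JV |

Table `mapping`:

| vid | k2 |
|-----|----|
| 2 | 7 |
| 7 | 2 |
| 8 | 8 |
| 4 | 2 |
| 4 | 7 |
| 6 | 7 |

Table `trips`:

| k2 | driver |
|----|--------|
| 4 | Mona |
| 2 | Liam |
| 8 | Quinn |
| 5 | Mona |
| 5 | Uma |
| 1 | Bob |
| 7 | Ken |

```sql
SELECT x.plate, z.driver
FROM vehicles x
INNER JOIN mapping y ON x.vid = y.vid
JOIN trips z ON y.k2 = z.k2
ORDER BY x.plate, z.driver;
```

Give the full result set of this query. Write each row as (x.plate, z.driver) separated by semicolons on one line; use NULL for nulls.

Evaluate left to right. First `vehicles x INNER JOIN mapping y` on vid: 2 row(s).
Then INNER JOIN `trips z` on k2: keep only rows whose y.k2 appears in z.

(CR, Liam); (JV, Quinn)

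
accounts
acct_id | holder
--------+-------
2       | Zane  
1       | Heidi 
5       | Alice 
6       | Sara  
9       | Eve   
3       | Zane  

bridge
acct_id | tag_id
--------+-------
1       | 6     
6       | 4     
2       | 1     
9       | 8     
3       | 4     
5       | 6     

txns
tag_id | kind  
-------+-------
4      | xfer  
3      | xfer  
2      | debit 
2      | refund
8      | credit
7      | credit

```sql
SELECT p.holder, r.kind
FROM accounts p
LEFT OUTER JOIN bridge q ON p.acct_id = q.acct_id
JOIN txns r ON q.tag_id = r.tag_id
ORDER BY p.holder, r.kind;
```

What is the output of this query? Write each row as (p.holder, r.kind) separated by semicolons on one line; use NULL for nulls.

Joins associate left-to-right: accounts LEFT JOIN bridge on acct_id gives 6 intermediate row(s).
Then INNER JOIN `txns r` on tag_id: keep only rows whose q.tag_id appears in r.

(Eve, credit); (Sara, xfer); (Zane, xfer)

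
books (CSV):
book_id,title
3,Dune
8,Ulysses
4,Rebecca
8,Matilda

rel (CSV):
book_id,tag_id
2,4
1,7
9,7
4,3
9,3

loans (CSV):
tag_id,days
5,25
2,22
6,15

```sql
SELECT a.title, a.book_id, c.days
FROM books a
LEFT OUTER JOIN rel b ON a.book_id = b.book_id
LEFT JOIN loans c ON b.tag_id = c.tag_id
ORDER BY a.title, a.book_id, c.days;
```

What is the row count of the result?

4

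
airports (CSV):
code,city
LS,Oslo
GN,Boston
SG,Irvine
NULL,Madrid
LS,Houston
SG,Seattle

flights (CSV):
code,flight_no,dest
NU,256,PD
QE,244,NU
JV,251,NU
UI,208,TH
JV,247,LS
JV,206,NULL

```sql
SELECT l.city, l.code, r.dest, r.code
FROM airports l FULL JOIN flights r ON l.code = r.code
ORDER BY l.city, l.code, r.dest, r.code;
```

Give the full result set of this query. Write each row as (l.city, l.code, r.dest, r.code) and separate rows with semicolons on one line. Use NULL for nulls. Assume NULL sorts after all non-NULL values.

(Boston, GN, NULL, NULL); (Houston, LS, NULL, NULL); (Irvine, SG, NULL, NULL); (Madrid, NULL, NULL, NULL); (Oslo, LS, NULL, NULL); (Seattle, SG, NULL, NULL); (NULL, NULL, LS, JV); (NULL, NULL, NU, JV); (NULL, NULL, NU, QE); (NULL, NULL, PD, NU); (NULL, NULL, TH, UI); (NULL, NULL, NULL, JV)

FULL OUTER JOIN keeps every row from both sides; unmatched rows get NULL for the other side's columns.
Matching on l.code = r.code. A NULL in a compared column never satisfies the condition.
- l (code=LS) has no partner → padded with NULL.
- l (code=GN) has no partner → padded with NULL.
- l (code=SG) has no partner → padded with NULL.
- l (code=NULL) has no partner → padded with NULL.
- l (code=LS) has no partner → padded with NULL.
- l (code=SG) has no partner → padded with NULL.
- 6 row(s) from r found no l partner → padded with NULL.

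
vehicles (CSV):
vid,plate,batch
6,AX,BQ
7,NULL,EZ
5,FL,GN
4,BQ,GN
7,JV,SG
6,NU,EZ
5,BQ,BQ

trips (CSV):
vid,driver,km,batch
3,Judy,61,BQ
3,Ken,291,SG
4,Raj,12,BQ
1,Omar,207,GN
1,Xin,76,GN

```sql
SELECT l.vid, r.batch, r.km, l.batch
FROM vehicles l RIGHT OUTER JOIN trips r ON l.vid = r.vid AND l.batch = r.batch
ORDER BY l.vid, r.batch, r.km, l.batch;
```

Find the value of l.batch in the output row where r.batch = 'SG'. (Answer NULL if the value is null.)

RIGHT JOIN keeps every row from `trips`; unmatched rows get NULL for `vehicles`'s columns.
Matching on l.vid = r.vid AND l.batch = r.batch.
- l row (vid=6, batch=BQ): no match.
- l row (vid=7, batch=EZ): no match.
- l row (vid=5, batch=GN): no match.
- l row (vid=4, batch=GN): no match.
- l row (vid=7, batch=SG): no match.
- l row (vid=6, batch=EZ): no match.
- l row (vid=5, batch=BQ): no match.
- 5 r row(s) had no l match → kept, l columns NULL.

NULL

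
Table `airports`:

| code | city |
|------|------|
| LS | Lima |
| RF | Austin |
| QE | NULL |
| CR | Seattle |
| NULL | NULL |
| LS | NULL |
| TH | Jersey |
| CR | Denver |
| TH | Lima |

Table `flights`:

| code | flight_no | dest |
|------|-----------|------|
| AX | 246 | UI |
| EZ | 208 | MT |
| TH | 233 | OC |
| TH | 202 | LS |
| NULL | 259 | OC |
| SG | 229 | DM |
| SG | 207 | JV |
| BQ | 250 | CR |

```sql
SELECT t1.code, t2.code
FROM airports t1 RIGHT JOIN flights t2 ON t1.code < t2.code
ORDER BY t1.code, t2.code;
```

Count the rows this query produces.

29

RIGHT JOIN keeps every row from `flights`; unmatched rows get NULL for `airports`'s columns.
Matching on t1.code < t2.code. A NULL in a compared column never satisfies the condition.
Matched pairs: 26; unmatched t2 rows kept: 3.
Total: 26 matched + 3 padded = 29 rows.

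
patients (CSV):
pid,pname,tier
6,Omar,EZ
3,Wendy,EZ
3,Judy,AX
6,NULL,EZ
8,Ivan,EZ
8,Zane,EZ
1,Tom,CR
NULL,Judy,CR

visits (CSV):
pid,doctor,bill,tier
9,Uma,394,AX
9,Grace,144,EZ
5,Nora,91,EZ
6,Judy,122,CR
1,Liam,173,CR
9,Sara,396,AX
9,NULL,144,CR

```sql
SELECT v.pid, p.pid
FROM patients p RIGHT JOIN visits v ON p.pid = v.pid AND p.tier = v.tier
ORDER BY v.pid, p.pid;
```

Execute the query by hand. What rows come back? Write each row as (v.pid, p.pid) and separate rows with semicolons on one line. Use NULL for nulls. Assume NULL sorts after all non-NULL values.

(1, 1); (5, NULL); (6, NULL); (9, NULL); (9, NULL); (9, NULL); (9, NULL)

RIGHT JOIN keeps every row from `visits`; unmatched rows get NULL for `patients`'s columns.
Matching on p.pid = v.pid AND p.tier = v.tier. A NULL in a compared column never satisfies the condition.
- pid=6, tier=EZ: no matching v row.
- pid=3, tier=EZ: no matching v row.
- pid=3, tier=AX: no matching v row.
- pid=6, tier=EZ: no matching v row.
- pid=8, tier=EZ: no matching v row.
- pid=8, tier=EZ: no matching v row.
- pid=1, tier=CR: 1 matching v row(s), so 1 row(s) emitted.
- pid=NULL, tier=CR: no matching v row.
- 6 row(s) from v found no p partner → padded with NULL.
After projecting and ordering:
v.pid | p.pid
1 | 1
5 | NULL
6 | NULL
9 | NULL
9 | NULL
9 | NULL
9 | NULL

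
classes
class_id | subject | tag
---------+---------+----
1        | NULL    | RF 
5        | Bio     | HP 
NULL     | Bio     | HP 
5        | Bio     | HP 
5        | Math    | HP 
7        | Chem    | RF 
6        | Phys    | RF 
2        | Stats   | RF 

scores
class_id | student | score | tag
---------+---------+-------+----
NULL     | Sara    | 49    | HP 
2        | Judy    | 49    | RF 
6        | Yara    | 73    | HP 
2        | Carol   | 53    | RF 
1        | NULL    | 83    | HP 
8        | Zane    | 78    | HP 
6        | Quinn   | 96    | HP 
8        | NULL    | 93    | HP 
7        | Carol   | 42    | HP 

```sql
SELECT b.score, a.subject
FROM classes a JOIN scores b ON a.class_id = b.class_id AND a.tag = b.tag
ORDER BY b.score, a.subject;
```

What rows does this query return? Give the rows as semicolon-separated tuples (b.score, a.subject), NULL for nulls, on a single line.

(49, Stats); (53, Stats)

INNER JOIN keeps only pairs where the ON condition holds.
Matching on a.class_id = b.class_id AND a.tag = b.tag. A NULL in a compared column never satisfies the condition.
- class_id=1, tag=RF: no matching b row, dropped.
- class_id=5, tag=HP: no matching b row, dropped.
- class_id=NULL, tag=HP: no matching b row, dropped.
- class_id=5, tag=HP: no matching b row, dropped.
- class_id=5, tag=HP: no matching b row, dropped.
- class_id=7, tag=RF: no matching b row, dropped.
- class_id=6, tag=RF: no matching b row, dropped.
- class_id=2, tag=RF: 2 matching b row(s), so 2 row(s) emitted.
After projecting and ordering:
b.score | a.subject
49 | Stats
53 | Stats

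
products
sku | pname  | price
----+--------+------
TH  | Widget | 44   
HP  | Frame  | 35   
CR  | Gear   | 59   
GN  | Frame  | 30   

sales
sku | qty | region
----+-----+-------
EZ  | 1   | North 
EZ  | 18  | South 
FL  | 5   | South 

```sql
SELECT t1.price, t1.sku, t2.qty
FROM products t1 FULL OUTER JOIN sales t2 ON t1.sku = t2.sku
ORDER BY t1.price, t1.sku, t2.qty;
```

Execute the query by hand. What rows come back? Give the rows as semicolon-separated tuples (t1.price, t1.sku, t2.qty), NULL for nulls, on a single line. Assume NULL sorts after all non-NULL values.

(30, GN, NULL); (35, HP, NULL); (44, TH, NULL); (59, CR, NULL); (NULL, NULL, 1); (NULL, NULL, 5); (NULL, NULL, 18)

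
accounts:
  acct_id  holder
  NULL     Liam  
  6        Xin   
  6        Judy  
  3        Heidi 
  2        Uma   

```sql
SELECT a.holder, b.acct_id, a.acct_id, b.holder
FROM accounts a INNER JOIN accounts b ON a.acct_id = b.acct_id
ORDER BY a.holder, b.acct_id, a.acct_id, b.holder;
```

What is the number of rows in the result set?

INNER JOIN keeps only pairs where the ON condition holds.
Matching on a.acct_id = b.acct_id. A NULL in a compared column never satisfies the condition.
- a[0] acct_id=NULL → no match; dropped.
- a[1] acct_id=6 → 2 match(es) in b → 2 row(s).
- a[2] acct_id=6 → 2 match(es) in b → 2 row(s).
- a[3] acct_id=3 → 1 match(es) in b → 1 row(s).
- a[4] acct_id=2 → 1 match(es) in b → 1 row(s).
Total: 6 rows.

6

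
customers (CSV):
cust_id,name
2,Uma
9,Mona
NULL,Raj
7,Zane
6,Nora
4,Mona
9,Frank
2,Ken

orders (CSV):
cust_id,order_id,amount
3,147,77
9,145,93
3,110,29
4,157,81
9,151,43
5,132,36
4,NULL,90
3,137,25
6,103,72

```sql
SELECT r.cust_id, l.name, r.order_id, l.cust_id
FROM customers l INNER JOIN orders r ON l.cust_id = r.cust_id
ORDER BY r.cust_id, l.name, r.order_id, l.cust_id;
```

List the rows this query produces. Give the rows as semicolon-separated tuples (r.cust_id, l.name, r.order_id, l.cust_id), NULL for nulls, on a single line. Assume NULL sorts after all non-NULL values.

INNER JOIN keeps only pairs where the ON condition holds.
Matching on l.cust_id = r.cust_id. A NULL in a compared column never satisfies the condition.
Matched pairs: 7.

(4, Mona, 157, 4); (4, Mona, NULL, 4); (6, Nora, 103, 6); (9, Frank, 145, 9); (9, Frank, 151, 9); (9, Mona, 145, 9); (9, Mona, 151, 9)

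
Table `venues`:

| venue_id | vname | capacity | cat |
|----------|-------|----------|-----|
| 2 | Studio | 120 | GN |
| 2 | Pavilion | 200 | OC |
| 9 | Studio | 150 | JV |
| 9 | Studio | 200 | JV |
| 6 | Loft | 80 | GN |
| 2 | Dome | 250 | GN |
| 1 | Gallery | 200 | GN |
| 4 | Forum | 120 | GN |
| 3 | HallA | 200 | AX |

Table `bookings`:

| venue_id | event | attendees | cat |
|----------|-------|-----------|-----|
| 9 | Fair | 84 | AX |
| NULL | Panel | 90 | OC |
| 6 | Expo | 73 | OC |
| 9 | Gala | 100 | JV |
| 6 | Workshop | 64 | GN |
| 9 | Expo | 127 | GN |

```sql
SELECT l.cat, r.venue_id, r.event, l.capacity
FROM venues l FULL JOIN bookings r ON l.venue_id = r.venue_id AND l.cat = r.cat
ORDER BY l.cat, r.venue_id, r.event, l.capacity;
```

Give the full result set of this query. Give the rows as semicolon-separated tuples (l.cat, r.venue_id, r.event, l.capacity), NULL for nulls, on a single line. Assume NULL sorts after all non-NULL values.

(AX, NULL, NULL, 200); (GN, 6, Workshop, 80); (GN, NULL, NULL, 120); (GN, NULL, NULL, 120); (GN, NULL, NULL, 200); (GN, NULL, NULL, 250); (JV, 9, Gala, 150); (JV, 9, Gala, 200); (OC, NULL, NULL, 200); (NULL, 6, Expo, NULL); (NULL, 9, Expo, NULL); (NULL, 9, Fair, NULL); (NULL, NULL, Panel, NULL)

FULL OUTER JOIN keeps every row from both sides; unmatched rows get NULL for the other side's columns.
Matching on l.venue_id = r.venue_id AND l.cat = r.cat. A NULL in a compared column never satisfies the condition.
- l (venue_id=2, cat=GN) has no partner → padded with NULL.
- l (venue_id=2, cat=OC) has no partner → padded with NULL.
- l (venue_id=9, cat=JV) pairs with 1 row(s) of r.
- l (venue_id=9, cat=JV) pairs with 1 row(s) of r.
- l (venue_id=6, cat=GN) pairs with 1 row(s) of r.
- l (venue_id=2, cat=GN) has no partner → padded with NULL.
- l (venue_id=1, cat=GN) has no partner → padded with NULL.
- l (venue_id=4, cat=GN) has no partner → padded with NULL.
- l (venue_id=3, cat=AX) has no partner → padded with NULL.
- 4 r row(s) had no l match → kept, l columns NULL.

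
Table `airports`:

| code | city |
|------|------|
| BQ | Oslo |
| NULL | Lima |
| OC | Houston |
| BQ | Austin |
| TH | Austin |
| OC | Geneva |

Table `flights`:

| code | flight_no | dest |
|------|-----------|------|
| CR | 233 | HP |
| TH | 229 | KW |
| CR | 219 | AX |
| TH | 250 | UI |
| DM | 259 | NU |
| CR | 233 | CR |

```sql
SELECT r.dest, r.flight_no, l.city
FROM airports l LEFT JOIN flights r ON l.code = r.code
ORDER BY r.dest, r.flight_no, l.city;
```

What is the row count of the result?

LEFT JOIN keeps every row from `airports`; unmatched rows get NULL for `flights`'s columns.
Matching on l.code = r.code. A NULL in a compared column never satisfies the condition.
- l (code=BQ) has no partner → padded with NULL.
- l (code=NULL) has no partner → padded with NULL.
- l (code=OC) has no partner → padded with NULL.
- l (code=BQ) has no partner → padded with NULL.
- l (code=TH) pairs with 2 row(s) of r.
- l (code=OC) has no partner → padded with NULL.
Total: 2 matched + 5 padded = 7 rows.

7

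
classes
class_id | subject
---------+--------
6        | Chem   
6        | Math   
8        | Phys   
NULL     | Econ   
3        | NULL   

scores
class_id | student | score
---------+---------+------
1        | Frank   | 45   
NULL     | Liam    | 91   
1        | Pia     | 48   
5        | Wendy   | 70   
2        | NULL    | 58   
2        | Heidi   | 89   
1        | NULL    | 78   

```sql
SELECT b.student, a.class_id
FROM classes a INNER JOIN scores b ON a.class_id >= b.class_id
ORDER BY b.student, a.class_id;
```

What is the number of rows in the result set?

23

INNER JOIN keeps only pairs where the ON condition holds.
Matching on a.class_id >= b.class_id. A NULL in a compared column never satisfies the condition.
- a row (class_id=6): matches 6 b row(s) → 6 output row(s).
- a row (class_id=6): matches 6 b row(s) → 6 output row(s).
- a row (class_id=8): matches 6 b row(s) → 6 output row(s).
- a row (class_id=NULL): no match → dropped.
- a row (class_id=3): matches 5 b row(s) → 5 output row(s).
Total: 23 rows.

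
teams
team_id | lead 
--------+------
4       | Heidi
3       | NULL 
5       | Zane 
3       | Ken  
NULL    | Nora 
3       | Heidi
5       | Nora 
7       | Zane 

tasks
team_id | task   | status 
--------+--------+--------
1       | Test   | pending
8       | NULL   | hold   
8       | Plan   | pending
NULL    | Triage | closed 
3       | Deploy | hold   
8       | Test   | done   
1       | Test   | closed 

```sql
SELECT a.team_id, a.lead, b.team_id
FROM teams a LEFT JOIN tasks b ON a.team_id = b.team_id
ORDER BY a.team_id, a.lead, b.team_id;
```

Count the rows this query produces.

8

LEFT JOIN keeps every row from `teams`; unmatched rows get NULL for `tasks`'s columns.
Matching on a.team_id = b.team_id. A NULL in a compared column never satisfies the condition.
- a row (team_id=4): no match → kept, b columns NULL.
- a row (team_id=3): matches 1 b row(s) → 1 output row(s).
- a row (team_id=5): no match → kept, b columns NULL.
- a row (team_id=3): matches 1 b row(s) → 1 output row(s).
- a row (team_id=NULL): no match → kept, b columns NULL.
- a row (team_id=3): matches 1 b row(s) → 1 output row(s).
- a row (team_id=5): no match → kept, b columns NULL.
- a row (team_id=7): no match → kept, b columns NULL.
Total: 3 matched + 5 padded = 8 rows.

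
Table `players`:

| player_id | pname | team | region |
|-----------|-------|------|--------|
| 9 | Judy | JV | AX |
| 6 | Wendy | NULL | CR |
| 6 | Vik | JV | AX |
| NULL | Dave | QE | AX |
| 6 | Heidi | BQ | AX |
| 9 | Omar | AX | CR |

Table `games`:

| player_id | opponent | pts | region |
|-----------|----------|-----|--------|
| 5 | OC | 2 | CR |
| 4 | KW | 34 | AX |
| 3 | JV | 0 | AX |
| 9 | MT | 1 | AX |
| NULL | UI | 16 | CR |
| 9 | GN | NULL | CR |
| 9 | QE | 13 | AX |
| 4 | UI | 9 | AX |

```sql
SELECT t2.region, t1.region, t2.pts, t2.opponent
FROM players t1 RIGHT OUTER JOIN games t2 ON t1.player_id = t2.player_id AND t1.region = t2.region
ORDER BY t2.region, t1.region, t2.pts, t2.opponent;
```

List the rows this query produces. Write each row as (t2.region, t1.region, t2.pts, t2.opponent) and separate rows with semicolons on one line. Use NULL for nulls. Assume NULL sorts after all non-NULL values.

RIGHT JOIN keeps every row from `games`; unmatched rows get NULL for `players`'s columns.
Matching on t1.player_id = t2.player_id AND t1.region = t2.region. A NULL in a compared column never satisfies the condition.
- t1[0] player_id=9, region=AX → 2 match(es) in t2 → 2 row(s).
- t1[1] player_id=6, region=CR → no match.
- t1[2] player_id=6, region=AX → no match.
- t1[3] player_id=NULL, region=AX → no match.
- t1[4] player_id=6, region=AX → no match.
- t1[5] player_id=9, region=CR → 1 match(es) in t2 → 1 row(s).
- 5 t2 row(s) had no t1 match → kept, t1 columns NULL.
After projecting and ordering:
t2.region | t1.region | t2.pts | t2.opponent
AX | AX | 1 | MT
AX | AX | 13 | QE
AX | NULL | 0 | JV
AX | NULL | 9 | UI
AX | NULL | 34 | KW
CR | CR | NULL | GN
CR | NULL | 2 | OC
CR | NULL | 16 | UI

(AX, AX, 1, MT); (AX, AX, 13, QE); (AX, NULL, 0, JV); (AX, NULL, 9, UI); (AX, NULL, 34, KW); (CR, CR, NULL, GN); (CR, NULL, 2, OC); (CR, NULL, 16, UI)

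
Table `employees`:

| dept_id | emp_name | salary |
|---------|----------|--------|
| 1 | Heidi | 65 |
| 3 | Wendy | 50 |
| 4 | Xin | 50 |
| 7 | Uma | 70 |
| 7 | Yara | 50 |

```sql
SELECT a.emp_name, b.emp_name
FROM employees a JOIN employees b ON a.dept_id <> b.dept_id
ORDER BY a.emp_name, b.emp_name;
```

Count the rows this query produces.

INNER JOIN keeps only pairs where the ON condition holds.
Matching on a.dept_id <> b.dept_id.
- a (dept_id=1) pairs with 4 row(s) of b.
- a (dept_id=3) pairs with 4 row(s) of b.
- a (dept_id=4) pairs with 4 row(s) of b.
- a (dept_id=7) pairs with 3 row(s) of b.
- a (dept_id=7) pairs with 3 row(s) of b.
Total: 18 rows.

18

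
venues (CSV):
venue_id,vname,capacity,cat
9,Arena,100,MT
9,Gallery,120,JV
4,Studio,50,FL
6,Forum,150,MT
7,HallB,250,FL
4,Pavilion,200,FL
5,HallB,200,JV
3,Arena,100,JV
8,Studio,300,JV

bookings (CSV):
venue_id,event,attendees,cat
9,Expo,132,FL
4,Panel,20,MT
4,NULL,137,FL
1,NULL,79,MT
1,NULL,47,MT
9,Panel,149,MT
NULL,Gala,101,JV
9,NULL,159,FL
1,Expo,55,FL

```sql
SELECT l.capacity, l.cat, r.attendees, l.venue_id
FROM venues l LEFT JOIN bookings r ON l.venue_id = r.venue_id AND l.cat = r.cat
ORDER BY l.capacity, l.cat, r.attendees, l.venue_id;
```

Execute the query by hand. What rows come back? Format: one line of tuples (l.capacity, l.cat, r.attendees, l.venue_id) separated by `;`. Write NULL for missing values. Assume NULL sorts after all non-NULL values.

(50, FL, 137, 4); (100, JV, NULL, 3); (100, MT, 149, 9); (120, JV, NULL, 9); (150, MT, NULL, 6); (200, FL, 137, 4); (200, JV, NULL, 5); (250, FL, NULL, 7); (300, JV, NULL, 8)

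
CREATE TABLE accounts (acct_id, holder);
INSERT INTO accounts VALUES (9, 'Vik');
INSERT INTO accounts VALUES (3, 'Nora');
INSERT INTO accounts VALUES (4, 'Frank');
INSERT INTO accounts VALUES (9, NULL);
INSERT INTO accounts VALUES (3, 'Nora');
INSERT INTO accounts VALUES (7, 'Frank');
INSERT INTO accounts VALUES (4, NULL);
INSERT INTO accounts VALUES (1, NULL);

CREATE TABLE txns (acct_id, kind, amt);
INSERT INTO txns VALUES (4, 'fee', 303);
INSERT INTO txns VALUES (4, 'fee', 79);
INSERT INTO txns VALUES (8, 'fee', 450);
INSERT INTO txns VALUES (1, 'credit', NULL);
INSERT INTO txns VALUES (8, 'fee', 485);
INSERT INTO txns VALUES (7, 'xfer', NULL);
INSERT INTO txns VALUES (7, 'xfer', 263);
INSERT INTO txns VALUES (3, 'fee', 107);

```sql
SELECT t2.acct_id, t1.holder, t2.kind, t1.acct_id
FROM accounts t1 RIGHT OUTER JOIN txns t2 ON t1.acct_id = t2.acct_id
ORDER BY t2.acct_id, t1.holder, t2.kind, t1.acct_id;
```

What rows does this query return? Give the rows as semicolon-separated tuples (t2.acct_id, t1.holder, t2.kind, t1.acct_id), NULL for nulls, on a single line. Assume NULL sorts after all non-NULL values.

RIGHT JOIN keeps every row from `txns`; unmatched rows get NULL for `accounts`'s columns.
Matching on t1.acct_id = t2.acct_id.
- t1 (acct_id=9) has no partner in t2.
- t1 (acct_id=3) pairs with 1 row(s) of t2.
- t1 (acct_id=4) pairs with 2 row(s) of t2.
- t1 (acct_id=9) has no partner in t2.
- t1 (acct_id=3) pairs with 1 row(s) of t2.
- t1 (acct_id=7) pairs with 2 row(s) of t2.
- t1 (acct_id=4) pairs with 2 row(s) of t2.
- t1 (acct_id=1) pairs with 1 row(s) of t2.
- 2 row(s) from t2 found no t1 partner → padded with NULL.

(1, NULL, credit, 1); (3, Nora, fee, 3); (3, Nora, fee, 3); (4, Frank, fee, 4); (4, Frank, fee, 4); (4, NULL, fee, 4); (4, NULL, fee, 4); (7, Frank, xfer, 7); (7, Frank, xfer, 7); (8, NULL, fee, NULL); (8, NULL, fee, NULL)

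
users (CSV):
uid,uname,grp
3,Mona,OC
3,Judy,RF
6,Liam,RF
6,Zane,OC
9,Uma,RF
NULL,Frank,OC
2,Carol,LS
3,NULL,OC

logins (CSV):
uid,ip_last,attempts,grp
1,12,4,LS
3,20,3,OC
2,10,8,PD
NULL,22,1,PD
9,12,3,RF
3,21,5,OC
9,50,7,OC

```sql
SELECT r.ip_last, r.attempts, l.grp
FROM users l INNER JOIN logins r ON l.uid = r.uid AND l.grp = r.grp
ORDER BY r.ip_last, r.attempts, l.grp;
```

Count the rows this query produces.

5

INNER JOIN keeps only pairs where the ON condition holds.
Matching on l.uid = r.uid AND l.grp = r.grp. A NULL in a compared column never satisfies the condition.
- l row (uid=3, grp=OC): matches 2 r row(s) → 2 output row(s).
- l row (uid=3, grp=RF): no match → dropped.
- l row (uid=6, grp=RF): no match → dropped.
- l row (uid=6, grp=OC): no match → dropped.
- l row (uid=9, grp=RF): matches 1 r row(s) → 1 output row(s).
- l row (uid=NULL, grp=OC): no match → dropped.
- l row (uid=2, grp=LS): no match → dropped.
- l row (uid=3, grp=OC): matches 2 r row(s) → 2 output row(s).
Total: 5 rows.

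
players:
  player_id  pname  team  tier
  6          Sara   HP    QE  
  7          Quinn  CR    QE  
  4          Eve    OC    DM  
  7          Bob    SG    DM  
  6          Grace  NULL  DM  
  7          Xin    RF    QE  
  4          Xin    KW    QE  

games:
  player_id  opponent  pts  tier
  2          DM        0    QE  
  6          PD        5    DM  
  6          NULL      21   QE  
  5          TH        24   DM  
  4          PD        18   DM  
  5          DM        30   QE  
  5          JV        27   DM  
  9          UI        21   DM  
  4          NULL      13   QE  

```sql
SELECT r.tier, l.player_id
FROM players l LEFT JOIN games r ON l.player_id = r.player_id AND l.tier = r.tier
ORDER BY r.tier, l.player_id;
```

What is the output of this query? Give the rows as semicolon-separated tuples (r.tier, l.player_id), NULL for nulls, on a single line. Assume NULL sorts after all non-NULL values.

LEFT JOIN keeps every row from `players`; unmatched rows get NULL for `games`'s columns.
Matching on l.player_id = r.player_id AND l.tier = r.tier.
- l[0] player_id=6, tier=QE → 1 match(es) in r → 1 row(s).
- l[1] player_id=7, tier=QE → no match; kept with NULLs on the r side.
- l[2] player_id=4, tier=DM → 1 match(es) in r → 1 row(s).
- l[3] player_id=7, tier=DM → no match; kept with NULLs on the r side.
- l[4] player_id=6, tier=DM → 1 match(es) in r → 1 row(s).
- l[5] player_id=7, tier=QE → no match; kept with NULLs on the r side.
- l[6] player_id=4, tier=QE → 1 match(es) in r → 1 row(s).
After projecting and ordering:
r.tier | l.player_id
DM | 4
DM | 6
QE | 4
QE | 6
NULL | 7
NULL | 7
NULL | 7

(DM, 4); (DM, 6); (QE, 4); (QE, 6); (NULL, 7); (NULL, 7); (NULL, 7)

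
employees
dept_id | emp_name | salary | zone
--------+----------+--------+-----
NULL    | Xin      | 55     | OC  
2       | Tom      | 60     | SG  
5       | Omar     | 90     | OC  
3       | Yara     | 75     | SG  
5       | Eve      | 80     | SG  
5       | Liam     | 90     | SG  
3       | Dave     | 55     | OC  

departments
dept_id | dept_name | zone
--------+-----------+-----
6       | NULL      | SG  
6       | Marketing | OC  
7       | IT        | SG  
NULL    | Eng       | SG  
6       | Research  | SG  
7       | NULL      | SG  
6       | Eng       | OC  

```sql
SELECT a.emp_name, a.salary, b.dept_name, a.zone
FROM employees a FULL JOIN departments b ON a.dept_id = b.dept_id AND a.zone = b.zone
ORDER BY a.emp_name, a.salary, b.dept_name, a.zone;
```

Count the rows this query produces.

FULL OUTER JOIN keeps every row from both sides; unmatched rows get NULL for the other side's columns.
Matching on a.dept_id = b.dept_id AND a.zone = b.zone. A NULL in a compared column never satisfies the condition.
Matched pairs: 0; unmatched a rows kept: 7; unmatched b rows kept: 7.
Total: 0 matched + 14 padded = 14 rows.

14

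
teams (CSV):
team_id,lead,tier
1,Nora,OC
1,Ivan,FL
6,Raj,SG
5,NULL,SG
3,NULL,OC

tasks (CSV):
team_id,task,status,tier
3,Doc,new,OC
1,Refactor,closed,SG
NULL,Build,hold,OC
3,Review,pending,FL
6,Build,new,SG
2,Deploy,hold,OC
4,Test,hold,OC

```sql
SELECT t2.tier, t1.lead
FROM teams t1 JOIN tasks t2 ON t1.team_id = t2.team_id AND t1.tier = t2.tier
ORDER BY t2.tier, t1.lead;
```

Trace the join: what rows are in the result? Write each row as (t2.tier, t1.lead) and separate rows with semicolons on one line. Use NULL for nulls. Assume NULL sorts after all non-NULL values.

(OC, NULL); (SG, Raj)

INNER JOIN keeps only pairs where the ON condition holds.
Matching on t1.team_id = t2.team_id AND t1.tier = t2.tier. A NULL in a compared column never satisfies the condition.
Matched pairs: 2.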